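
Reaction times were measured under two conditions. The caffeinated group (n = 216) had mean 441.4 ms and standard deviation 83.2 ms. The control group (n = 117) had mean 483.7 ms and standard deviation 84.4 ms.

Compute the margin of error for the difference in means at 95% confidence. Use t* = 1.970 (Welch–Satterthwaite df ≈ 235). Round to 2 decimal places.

18.99

Standard errors of each mean: 83.2/√216 = 5.6610 and 84.4/√117 = 7.8028.
SE(x̄₁ − x̄₂) = √(5.6610² + 7.8028²) = 9.6401 for independent samples with unequal variances.
With t* = 1.970, the margin is 1.970 × 9.6401 = 18.9910.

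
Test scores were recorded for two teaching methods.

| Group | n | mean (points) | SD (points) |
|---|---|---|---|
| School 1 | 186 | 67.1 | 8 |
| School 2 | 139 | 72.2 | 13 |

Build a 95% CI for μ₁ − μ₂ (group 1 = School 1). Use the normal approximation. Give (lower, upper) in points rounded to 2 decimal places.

SE₁ = s₁/√n₁ = 8/√186 = 0.5866; SE₂ = 13/√139 = 1.1026.
Independent samples, unequal variances: SE_diff = √(SE₁² + SE₂²) = √(0.34409956 + 1.21572676) = 1.2489.
z* = 1.960, so margin of error = 1.960 × 1.2489 = 2.4478.
Difference in means = 67.1 − 72.2 = -5.1000.
-5.1000 ± 2.4478 → (-7.55, -2.65).

(-7.55, -2.65)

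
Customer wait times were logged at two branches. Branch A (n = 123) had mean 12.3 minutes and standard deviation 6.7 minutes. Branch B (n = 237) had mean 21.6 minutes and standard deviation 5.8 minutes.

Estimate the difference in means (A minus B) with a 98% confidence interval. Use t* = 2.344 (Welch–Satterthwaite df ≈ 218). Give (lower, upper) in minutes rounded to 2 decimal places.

SE₁ = s₁/√n₁ = 6.7/√123 = 0.6041; SE₂ = 5.8/√237 = 0.3768.
Independent samples, unequal variances: SE_diff = √(SE₁² + SE₂²) = √(0.36493681 + 0.14197824) = 0.7120.
t* = 2.344, so margin of error = 2.344 × 0.7120 = 1.6689.
Difference in means = 12.3 − 21.6 = -9.3000.
-9.3000 ± 1.6689 → (-10.97, -7.63).

(-10.97, -7.63)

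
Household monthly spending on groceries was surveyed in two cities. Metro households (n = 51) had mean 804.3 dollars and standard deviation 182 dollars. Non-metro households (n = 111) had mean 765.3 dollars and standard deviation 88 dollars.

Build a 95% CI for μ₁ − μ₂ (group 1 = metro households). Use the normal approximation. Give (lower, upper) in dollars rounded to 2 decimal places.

(-13.57, 91.57)

Standard errors of each mean: 182/√51 = 25.4851 and 88/√111 = 8.3526.
SE(x̄₁ − x̄₂) = √(25.4851² + 8.3526²) = 26.8190 for independent samples with unequal variances.
With z* = 1.960, the margin is 1.960 × 26.8190 = 52.5652.
x̄₁ − x̄₂ = 804.3 − 765.3 = 39.0000; the interval is 39.0000 ± 52.5652 = (-13.57, 91.57).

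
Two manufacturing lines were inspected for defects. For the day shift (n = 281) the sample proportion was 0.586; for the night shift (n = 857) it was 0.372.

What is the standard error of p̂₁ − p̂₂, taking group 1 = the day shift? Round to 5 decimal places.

SE₁ = √(p̂₁(1−p̂₁)/n₁) = √(0.5860·0.4140/281) = 0.02938; SE₂ = √(0.3720·0.6280/857) = 0.01651.
Independent samples: SE of the difference = √(SE₁² + SE₂²) = √(0.0008631844 + 0.0002725801) = 0.03370.

0.03370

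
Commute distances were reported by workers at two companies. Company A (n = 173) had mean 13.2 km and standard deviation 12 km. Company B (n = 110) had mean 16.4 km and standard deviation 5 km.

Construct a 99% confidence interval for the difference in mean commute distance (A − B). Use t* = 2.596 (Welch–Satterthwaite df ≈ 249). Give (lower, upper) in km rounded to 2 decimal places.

(-5.87, -0.53)

Per-group SEs: s₁/√n₁ = 12/√173 = 0.9123, s₂/√n₂ = 5/√110 = 0.4767.
Unpooled SE of the difference: √(0.83229129 + 0.22724289) = 1.0293.
Margin of error = t* · SE = 2.596 × 1.0293 = 2.6721.
x̄₁ − x̄₂ = 13.2 − 16.4 = -3.2000.
CI: -3.2000 ± 2.6721 = (-5.87, -0.53).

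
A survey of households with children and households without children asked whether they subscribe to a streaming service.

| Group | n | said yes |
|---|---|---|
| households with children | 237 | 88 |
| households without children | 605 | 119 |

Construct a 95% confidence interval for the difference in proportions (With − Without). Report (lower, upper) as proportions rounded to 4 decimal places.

Sample proportions: 88/237 = 0.3713, 119/605 = 0.1967.
Each SE is √(p̂(1−p̂)/n): √(0.3713·0.6287/237) = 0.03138 and √(0.1967·0.8033/605) = 0.01616.
SE(p̂₁ − p̂₂) = √(SE₁² + SE₂²) = √(0.0009847044 + 0.0002611456) = 0.03530, since the two samples are independent.
At 95% confidence z* = 1.960; margin = 1.960 × 0.03530 = 0.06919.
The difference is 0.3713 − 0.1967 = 0.1746, so the interval is 0.1746 ± 0.06919 = (0.1054, 0.2438).

(0.1054, 0.2438)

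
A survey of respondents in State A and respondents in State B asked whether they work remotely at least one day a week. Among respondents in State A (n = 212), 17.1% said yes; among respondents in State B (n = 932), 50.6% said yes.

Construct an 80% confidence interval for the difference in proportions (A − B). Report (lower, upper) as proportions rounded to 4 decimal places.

SE₁ = √(p̂₁(1−p̂₁)/n₁) = √(0.1710·0.8290/212) = 0.02586; SE₂ = √(0.5060·0.4940/932) = 0.01638.
Independent samples: SE of the difference = √(SE₁² + SE₂²) = √(0.0006687396 + 0.0002683044) = 0.03061.
z* for 80% confidence is 1.282, so the margin of error is 1.282 × 0.03061 = 0.03924.
Point estimate p̂₁ − p̂₂ = 0.1710 − 0.5060 = -0.3350.
-0.3350 ± 0.03924 → (-0.3742, -0.2958).

(-0.3742, -0.2958)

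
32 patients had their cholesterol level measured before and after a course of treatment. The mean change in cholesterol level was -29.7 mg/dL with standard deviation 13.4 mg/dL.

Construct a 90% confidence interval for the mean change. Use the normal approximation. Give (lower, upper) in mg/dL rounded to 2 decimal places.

This is a matched-pairs design, so SE = s_d/√n = 13.4/√32 = 2.3688.
Margin = 1.645 × 2.3688 = 3.8967; the interval is -29.7 ± 3.8967 = (-33.60, -25.80).

(-33.60, -25.80)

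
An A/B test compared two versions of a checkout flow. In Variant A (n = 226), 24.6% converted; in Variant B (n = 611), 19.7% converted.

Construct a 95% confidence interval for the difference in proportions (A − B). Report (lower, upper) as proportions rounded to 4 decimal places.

SE₁ = √(p̂₁(1−p̂₁)/n₁) = √(0.2460·0.7540/226) = 0.02865; SE₂ = √(0.1970·0.8030/611) = 0.01609.
Independent samples: SE of the difference = √(SE₁² + SE₂²) = √(0.0008208225 + 0.0002588881) = 0.03286.
z* for 95% confidence is 1.960, so the margin of error is 1.960 × 0.03286 = 0.06441.
Point estimate p̂₁ − p̂₂ = 0.2460 − 0.1970 = 0.0490.
0.0490 ± 0.06441 → (-0.0154, 0.1134).

(-0.0154, 0.1134)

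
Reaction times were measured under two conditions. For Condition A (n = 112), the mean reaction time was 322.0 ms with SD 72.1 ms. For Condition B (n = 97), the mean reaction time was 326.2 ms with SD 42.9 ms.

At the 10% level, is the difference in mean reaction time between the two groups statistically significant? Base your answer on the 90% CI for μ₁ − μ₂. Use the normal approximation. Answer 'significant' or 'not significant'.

SE₁ = s₁/√n₁ = 72.1/√112 = 6.8128; SE₂ = 42.9/√97 = 4.3558.
Independent samples, unequal variances: SE_diff = √(SE₁² + SE₂²) = √(46.41424384 + 18.97299364) = 8.0862.
z* = 1.645, so margin of error = 1.645 × 8.0862 = 13.3018.
Difference in means = 322.0 − 326.2 = -4.2000.
-4.2000 ± 13.3018 → (-17.5018, 9.1018).
The interval (-17.5018, 9.1018) contains 0, so the difference is not significant.

not significant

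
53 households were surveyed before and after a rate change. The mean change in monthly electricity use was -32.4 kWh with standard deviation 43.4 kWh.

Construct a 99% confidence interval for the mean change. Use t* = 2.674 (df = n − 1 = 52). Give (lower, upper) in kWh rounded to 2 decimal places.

(-48.34, -16.46)

Paired design: SE = s_d/√n = 43.4/√53 = 5.9614.
t* = 2.674; margin of error = 2.674 × 5.9614 = 15.9408.
-32.4 ± 15.9408 → (-48.34, -16.46).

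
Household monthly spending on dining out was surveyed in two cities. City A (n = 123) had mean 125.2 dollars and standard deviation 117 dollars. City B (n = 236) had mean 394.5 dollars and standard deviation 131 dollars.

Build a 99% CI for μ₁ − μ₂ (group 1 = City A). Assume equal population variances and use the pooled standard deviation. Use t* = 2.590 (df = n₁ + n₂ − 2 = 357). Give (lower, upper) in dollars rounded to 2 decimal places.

s_p = √[((n₁−1)s₁² + (n₂−1)s₂²)/(n₁+n₂−2)] = √[(122·117² + 235·131²)/357] = 126.3902.
SE = 126.3902·√(1/123 + 1/236) = 14.0557.
With t* = 2.590, margin = 2.590 × 14.0557 = 36.4043.
x̄₁ − x̄₂ = 125.2 − 394.5 = -269.3000; interval -269.3000 ± 36.4043 = (-305.70, -232.90).

(-305.70, -232.90)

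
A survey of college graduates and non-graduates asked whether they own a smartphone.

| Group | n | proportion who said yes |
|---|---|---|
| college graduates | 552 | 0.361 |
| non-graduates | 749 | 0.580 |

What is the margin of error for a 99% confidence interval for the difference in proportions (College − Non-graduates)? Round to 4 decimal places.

0.0702

Each SE is √(p̂(1−p̂)/n): √(0.3610·0.6390/552) = 0.02044 and √(0.5800·0.4200/749) = 0.01803.
SE(p̂₁ − p̂₂) = √(SE₁² + SE₂²) = √(0.0004177936 + 0.0003250809) = 0.02726, since the two samples are independent.
At 99% confidence z* = 2.576; margin = 2.576 × 0.02726 = 0.07022.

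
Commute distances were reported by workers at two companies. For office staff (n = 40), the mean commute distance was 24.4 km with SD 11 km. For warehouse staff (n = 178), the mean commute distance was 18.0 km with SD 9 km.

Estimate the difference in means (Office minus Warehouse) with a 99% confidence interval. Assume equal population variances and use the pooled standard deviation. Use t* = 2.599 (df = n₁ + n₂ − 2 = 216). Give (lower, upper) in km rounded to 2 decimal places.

s_p = √[((n₁−1)s₁² + (n₂−1)s₂²)/(n₁+n₂−2)] = √[(39·11² + 177·9²)/216] = 9.3927.
SE = 9.3927·√(1/40 + 1/178) = 1.6435.
With t* = 2.599, margin = 2.599 × 1.6435 = 4.2715.
x̄₁ − x̄₂ = 24.4 − 18.0 = 6.4000; interval 6.4000 ± 4.2715 = (2.13, 10.67).

(2.13, 10.67)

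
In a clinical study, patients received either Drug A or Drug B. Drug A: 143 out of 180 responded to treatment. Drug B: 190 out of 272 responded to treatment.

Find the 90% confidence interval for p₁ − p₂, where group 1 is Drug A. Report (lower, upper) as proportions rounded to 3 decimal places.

First, p̂₁ = 143/180 = 0.7944; p̂₂ = 190/272 = 0.6985.
The two standard errors are √(0.7944×0.2056/180) = 0.03012 and √(0.6985×0.3015/272) = 0.02783.
Because the samples are independent, SE_diff = √(0.03012² + 0.02783²) = 0.04101.
Using z* = 1.645 for 90%, ME = 1.645 × 0.04101 = 0.06746.
p̂₁ − p̂₂ = 0.0959; interval 0.0959 ± 0.06746 gives (0.028, 0.163).

(0.028, 0.163)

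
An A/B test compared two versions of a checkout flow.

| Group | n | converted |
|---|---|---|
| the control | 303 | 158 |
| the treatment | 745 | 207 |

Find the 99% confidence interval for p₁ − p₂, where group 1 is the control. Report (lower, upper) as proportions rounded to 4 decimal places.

Sample proportions: 158/303 = 0.5215, 207/745 = 0.2779.
Each SE is √(p̂(1−p̂)/n): √(0.5215·0.4785/303) = 0.02870 and √(0.2779·0.7221/745) = 0.01641.
SE(p̂₁ − p̂₂) = √(SE₁² + SE₂²) = √(0.00082369 + 0.0002692881) = 0.03306, since the two samples are independent.
At 99% confidence z* = 2.576; margin = 2.576 × 0.03306 = 0.08516.
The difference is 0.5215 − 0.2779 = 0.2436, so the interval is 0.2436 ± 0.08516 = (0.1584, 0.3288).

(0.1584, 0.3288)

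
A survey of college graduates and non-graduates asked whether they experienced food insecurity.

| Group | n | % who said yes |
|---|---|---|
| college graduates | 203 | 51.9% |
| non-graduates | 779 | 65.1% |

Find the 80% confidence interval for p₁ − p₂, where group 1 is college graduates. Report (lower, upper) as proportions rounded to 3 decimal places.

Each SE is √(p̂(1−p̂)/n): √(0.5190·0.4810/203) = 0.03507 and √(0.6510·0.3490/779) = 0.01708.
SE(p̂₁ − p̂₂) = √(SE₁² + SE₂²) = √(0.0012299049 + 0.0002917264) = 0.03901, since the two samples are independent.
At 80% confidence z* = 1.282; margin = 1.282 × 0.03901 = 0.05001.
The difference is 0.5190 − 0.6510 = -0.1320, so the interval is -0.1320 ± 0.05001 = (-0.182, -0.082).

(-0.182, -0.082)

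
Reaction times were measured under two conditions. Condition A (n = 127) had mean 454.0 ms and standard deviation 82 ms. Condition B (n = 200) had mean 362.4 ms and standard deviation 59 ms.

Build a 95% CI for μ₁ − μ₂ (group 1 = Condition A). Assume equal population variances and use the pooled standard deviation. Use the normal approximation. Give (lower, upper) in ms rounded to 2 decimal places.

s_p = √[((n₁−1)s₁² + (n₂−1)s₂²)/(n₁+n₂−2)] = √[(126·82² + 199·59²)/325] = 68.8352.
SE = 68.8352·√(1/127 + 1/200) = 7.8103.
With z* = 1.960, margin = 1.960 × 7.8103 = 15.3082.
x̄₁ − x̄₂ = 454.0 − 362.4 = 91.6000; interval 91.6000 ± 15.3082 = (76.29, 106.91).

(76.29, 106.91)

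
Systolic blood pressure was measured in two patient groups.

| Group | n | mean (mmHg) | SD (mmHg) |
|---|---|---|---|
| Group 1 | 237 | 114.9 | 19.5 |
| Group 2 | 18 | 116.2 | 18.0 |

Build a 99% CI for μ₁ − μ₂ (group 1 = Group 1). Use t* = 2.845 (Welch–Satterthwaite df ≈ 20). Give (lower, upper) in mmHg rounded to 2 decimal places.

(-13.90, 11.30)

SE₁ = s₁/√n₁ = 19.5/√237 = 1.2667; SE₂ = 18.0/√18 = 4.2426.
Independent samples, unequal variances: SE_diff = √(SE₁² + SE₂²) = √(1.60452889 + 17.99965476) = 4.4277.
t* = 2.845, so margin of error = 2.845 × 4.4277 = 12.5968.
Difference in means = 114.9 − 116.2 = -1.3000.
-1.3000 ± 12.5968 → (-13.90, 11.30).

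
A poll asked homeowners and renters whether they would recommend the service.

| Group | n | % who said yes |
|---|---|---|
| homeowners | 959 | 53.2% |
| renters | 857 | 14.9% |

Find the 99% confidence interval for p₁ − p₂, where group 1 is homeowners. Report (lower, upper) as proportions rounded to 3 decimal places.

The two standard errors are √(0.5320×0.4680/959) = 0.01611 and √(0.1490×0.8510/857) = 0.01216.
Because the samples are independent, SE_diff = √(0.01611² + 0.01216²) = 0.02018.
Using z* = 2.576 for 99%, ME = 2.576 × 0.02018 = 0.05198.
p̂₁ − p̂₂ = 0.3830; interval 0.3830 ± 0.05198 gives (0.331, 0.435).

(0.331, 0.435)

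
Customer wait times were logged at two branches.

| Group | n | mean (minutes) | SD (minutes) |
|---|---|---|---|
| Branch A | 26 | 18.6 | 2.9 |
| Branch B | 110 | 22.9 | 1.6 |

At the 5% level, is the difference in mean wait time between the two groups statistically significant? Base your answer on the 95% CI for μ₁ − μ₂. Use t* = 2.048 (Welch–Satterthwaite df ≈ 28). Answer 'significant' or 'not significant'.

SE₁ = s₁/√n₁ = 2.9/√26 = 0.5687; SE₂ = 1.6/√110 = 0.1526.
Independent samples, unequal variances: SE_diff = √(SE₁² + SE₂²) = √(0.32341969 + 0.02328676) = 0.5888.
t* = 2.048, so margin of error = 2.048 × 0.5888 = 1.2059.
Difference in means = 18.6 − 22.9 = -4.3000.
-4.3000 ± 1.2059 → (-5.5059, -3.0941).
The interval (-5.5059, -3.0941) does not contain 0, so the difference is significant.

significant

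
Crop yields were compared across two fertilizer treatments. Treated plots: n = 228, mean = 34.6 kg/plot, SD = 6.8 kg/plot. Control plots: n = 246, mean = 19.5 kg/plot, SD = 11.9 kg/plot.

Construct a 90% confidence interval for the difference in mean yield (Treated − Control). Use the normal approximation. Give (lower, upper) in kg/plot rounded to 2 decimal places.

(13.65, 16.55)

SE₁ = s₁/√n₁ = 6.8/√228 = 0.4503; SE₂ = 11.9/√246 = 0.7587.
Independent samples, unequal variances: SE_diff = √(SE₁² + SE₂²) = √(0.20277009 + 0.57562569) = 0.8823.
z* = 1.645, so margin of error = 1.645 × 0.8823 = 1.4514.
Difference in means = 34.6 − 19.5 = 15.1000.
15.1000 ± 1.4514 → (13.65, 16.55).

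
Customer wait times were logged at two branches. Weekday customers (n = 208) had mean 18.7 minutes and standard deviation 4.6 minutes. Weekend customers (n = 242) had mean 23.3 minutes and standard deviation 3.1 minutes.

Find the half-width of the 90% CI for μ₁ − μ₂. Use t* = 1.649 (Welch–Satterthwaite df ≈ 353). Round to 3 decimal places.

Standard errors of each mean: 4.6/√208 = 0.3190 and 3.1/√242 = 0.1993.
SE(x̄₁ − x̄₂) = √(0.3190² + 0.1993²) = 0.3761 for independent samples with unequal variances.
With t* = 1.649, the margin is 1.649 × 0.3761 = 0.6202.

0.620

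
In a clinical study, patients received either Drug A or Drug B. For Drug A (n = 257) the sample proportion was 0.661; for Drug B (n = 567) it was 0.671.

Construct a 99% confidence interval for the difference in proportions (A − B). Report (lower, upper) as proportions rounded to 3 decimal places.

(-0.101, 0.081)

Each SE is √(p̂(1−p̂)/n): √(0.6610·0.3390/257) = 0.02953 and √(0.6710·0.3290/567) = 0.01973.
SE(p̂₁ − p̂₂) = √(SE₁² + SE₂²) = √(0.0008720209 + 0.0003892729) = 0.03551, since the two samples are independent.
At 99% confidence z* = 2.576; margin = 2.576 × 0.03551 = 0.09147.
The difference is 0.6610 − 0.6710 = -0.0100, so the interval is -0.0100 ± 0.09147 = (-0.101, 0.081).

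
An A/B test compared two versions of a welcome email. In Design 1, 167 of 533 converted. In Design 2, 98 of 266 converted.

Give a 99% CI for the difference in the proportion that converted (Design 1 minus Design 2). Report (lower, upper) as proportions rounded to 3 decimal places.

Sample proportions: 167/533 = 0.3133, 98/266 = 0.3684.
Each SE is √(p̂(1−p̂)/n): √(0.3133·0.6867/533) = 0.02009 and √(0.3684·0.6316/266) = 0.02958.
SE(p̂₁ − p̂₂) = √(SE₁² + SE₂²) = √(0.0004036081 + 0.0008749764) = 0.03576, since the two samples are independent.
At 99% confidence z* = 2.576; margin = 2.576 × 0.03576 = 0.09212.
The difference is 0.3133 − 0.3684 = -0.0551, so the interval is -0.0551 ± 0.09212 = (-0.147, 0.037).

(-0.147, 0.037)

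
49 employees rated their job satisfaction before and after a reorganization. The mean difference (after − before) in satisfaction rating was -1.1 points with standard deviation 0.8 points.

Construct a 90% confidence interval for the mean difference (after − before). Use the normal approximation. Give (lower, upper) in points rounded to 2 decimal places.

Paired design: SE = s_d/√n = 0.8/√49 = 0.1143.
z* = 1.645; margin of error = 1.645 × 0.1143 = 0.1880.
-1.1 ± 0.1880 → (-1.29, -0.91).

(-1.29, -0.91)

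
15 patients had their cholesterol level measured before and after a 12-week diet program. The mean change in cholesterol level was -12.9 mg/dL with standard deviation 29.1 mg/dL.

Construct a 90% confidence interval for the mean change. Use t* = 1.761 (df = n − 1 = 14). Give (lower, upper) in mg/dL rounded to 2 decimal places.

This is a matched-pairs design, so SE = s_d/√n = 29.1/√15 = 7.5136.
Margin = 1.761 × 7.5136 = 13.2314; the interval is -12.9 ± 13.2314 = (-26.13, 0.33).

(-26.13, 0.33)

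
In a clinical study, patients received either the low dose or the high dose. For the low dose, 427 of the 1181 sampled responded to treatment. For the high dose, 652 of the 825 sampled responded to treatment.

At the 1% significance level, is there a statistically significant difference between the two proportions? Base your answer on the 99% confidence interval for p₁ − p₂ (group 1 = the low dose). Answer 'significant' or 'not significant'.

First, p̂₁ = 427/1181 = 0.3616; p̂₂ = 652/825 = 0.7903.
The two standard errors are √(0.3616×0.6384/1181) = 0.01398 and √(0.7903×0.2097/825) = 0.01417.
Because the samples are independent, SE_diff = √(0.01398² + 0.01417²) = 0.01991.
Using z* = 2.576 for 99%, ME = 2.576 × 0.01991 = 0.05129.
p̂₁ − p̂₂ = -0.4287; interval -0.4287 ± 0.05129 gives (-0.47999, -0.37741).
The interval (-0.47999, -0.37741) does not contain 0, so the difference is significant.

significant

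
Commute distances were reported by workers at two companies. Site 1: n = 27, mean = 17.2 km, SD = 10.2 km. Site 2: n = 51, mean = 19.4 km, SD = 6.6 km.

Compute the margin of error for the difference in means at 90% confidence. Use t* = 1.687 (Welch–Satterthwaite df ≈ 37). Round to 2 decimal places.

Per-group SEs: s₁/√n₁ = 10.2/√27 = 1.9630, s₂/√n₂ = 6.6/√51 = 0.9242.
Unpooled SE of the difference: √(3.853369 + 0.85414564) = 2.1697.
Margin of error = t* · SE = 1.687 × 2.1697 = 3.6603.

3.66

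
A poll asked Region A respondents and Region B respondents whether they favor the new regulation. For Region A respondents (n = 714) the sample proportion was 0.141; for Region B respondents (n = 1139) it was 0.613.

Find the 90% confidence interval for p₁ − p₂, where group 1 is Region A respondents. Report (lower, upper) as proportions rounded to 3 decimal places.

(-0.504, -0.440)

SE₁ = √(p̂₁(1−p̂₁)/n₁) = √(0.1410·0.8590/714) = 0.01302; SE₂ = √(0.6130·0.3870/1139) = 0.01443.
Independent samples: SE of the difference = √(SE₁² + SE₂²) = √(0.0001695204 + 0.0002082249) = 0.01944.
z* for 90% confidence is 1.645, so the margin of error is 1.645 × 0.01944 = 0.03198.
Point estimate p̂₁ − p̂₂ = 0.1410 − 0.6130 = -0.4720.
-0.4720 ± 0.03198 → (-0.504, -0.440).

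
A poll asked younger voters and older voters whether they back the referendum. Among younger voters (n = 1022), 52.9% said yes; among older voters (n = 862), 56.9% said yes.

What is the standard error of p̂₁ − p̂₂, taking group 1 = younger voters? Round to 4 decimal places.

Each SE is √(p̂(1−p̂)/n): √(0.5290·0.4710/1022) = 0.01561 and √(0.5690·0.4310/862) = 0.01687.
SE(p̂₁ − p̂₂) = √(SE₁² + SE₂²) = √(0.0002436721 + 0.0002845969) = 0.02298, since the two samples are independent.

0.0230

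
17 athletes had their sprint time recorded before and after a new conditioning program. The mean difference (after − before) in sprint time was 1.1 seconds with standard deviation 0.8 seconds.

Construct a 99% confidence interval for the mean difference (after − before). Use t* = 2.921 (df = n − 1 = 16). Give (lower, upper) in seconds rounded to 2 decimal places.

(0.53, 1.67)

This is a matched-pairs design, so SE = s_d/√n = 0.8/√17 = 0.1940.
Margin = 2.921 × 0.1940 = 0.5667; the interval is 1.1 ± 0.5667 = (0.53, 1.67).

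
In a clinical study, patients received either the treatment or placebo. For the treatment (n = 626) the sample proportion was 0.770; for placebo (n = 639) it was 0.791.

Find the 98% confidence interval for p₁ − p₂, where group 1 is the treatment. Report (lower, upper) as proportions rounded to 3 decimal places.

(-0.075, 0.033)

SE₁ = √(p̂₁(1−p̂₁)/n₁) = √(0.7700·0.2300/626) = 0.01682; SE₂ = √(0.7910·0.2090/639) = 0.01608.
Independent samples: SE of the difference = √(SE₁² + SE₂²) = √(0.0002829124 + 0.0002585664) = 0.02327.
z* for 98% confidence is 2.326, so the margin of error is 2.326 × 0.02327 = 0.05413.
Point estimate p̂₁ − p̂₂ = 0.7700 − 0.7910 = -0.0210.
-0.0210 ± 0.05413 → (-0.075, 0.033).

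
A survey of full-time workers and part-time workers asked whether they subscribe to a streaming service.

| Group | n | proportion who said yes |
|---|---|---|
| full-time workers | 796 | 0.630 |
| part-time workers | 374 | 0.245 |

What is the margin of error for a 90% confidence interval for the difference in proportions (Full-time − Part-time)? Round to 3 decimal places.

The two standard errors are √(0.6300×0.3700/796) = 0.01711 and √(0.2450×0.7550/374) = 0.02224.
Because the samples are independent, SE_diff = √(0.01711² + 0.02224²) = 0.02806.
Using z* = 1.645 for 90%, ME = 1.645 × 0.02806 = 0.04616.

0.046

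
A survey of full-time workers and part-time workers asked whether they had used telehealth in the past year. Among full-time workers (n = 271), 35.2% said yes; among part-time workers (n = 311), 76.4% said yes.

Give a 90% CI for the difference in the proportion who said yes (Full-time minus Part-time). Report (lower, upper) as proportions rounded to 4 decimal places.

Each SE is √(p̂(1−p̂)/n): √(0.3520·0.6480/271) = 0.02901 and √(0.7640·0.2360/311) = 0.02408.
SE(p̂₁ − p̂₂) = √(SE₁² + SE₂²) = √(0.0008415801 + 0.0005798464) = 0.03770, since the two samples are independent.
At 90% confidence z* = 1.645; margin = 1.645 × 0.03770 = 0.06202.
The difference is 0.3520 − 0.7640 = -0.4120, so the interval is -0.4120 ± 0.06202 = (-0.4740, -0.3500).

(-0.4740, -0.3500)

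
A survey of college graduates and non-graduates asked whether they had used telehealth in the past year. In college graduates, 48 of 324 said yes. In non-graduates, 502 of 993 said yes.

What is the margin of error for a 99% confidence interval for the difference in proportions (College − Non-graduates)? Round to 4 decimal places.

0.0652

p̂₁ = 48/324 = 0.1481 and p̂₂ = 502/993 = 0.5055.
SE₁ = √(p̂₁(1−p̂₁)/n₁) = √(0.1481·0.8519/324) = 0.01973; SE₂ = √(0.5055·0.4945/993) = 0.01587.
Independent samples: SE of the difference = √(SE₁² + SE₂²) = √(0.0003892729 + 0.0002518569) = 0.02532.
z* for 99% confidence is 2.576, so the margin of error is 2.576 × 0.02532 = 0.06522.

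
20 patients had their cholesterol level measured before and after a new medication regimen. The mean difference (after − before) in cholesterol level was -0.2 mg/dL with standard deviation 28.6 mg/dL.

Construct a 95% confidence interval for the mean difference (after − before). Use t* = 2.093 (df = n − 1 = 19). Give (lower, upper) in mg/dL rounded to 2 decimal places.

(-13.59, 13.19)

This is a matched-pairs design, so SE = s_d/√n = 28.6/√20 = 6.3952.
Margin = 2.093 × 6.3952 = 13.3852; the interval is -0.2 ± 13.3852 = (-13.59, 13.19).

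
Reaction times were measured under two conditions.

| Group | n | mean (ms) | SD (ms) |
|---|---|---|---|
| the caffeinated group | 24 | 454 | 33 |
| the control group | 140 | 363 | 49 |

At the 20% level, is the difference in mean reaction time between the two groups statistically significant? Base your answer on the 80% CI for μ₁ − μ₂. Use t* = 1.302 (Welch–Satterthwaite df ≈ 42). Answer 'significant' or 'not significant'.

Standard errors of each mean: 33/√24 = 6.7361 and 49/√140 = 4.1413.
SE(x̄₁ − x̄₂) = √(6.7361² + 4.1413²) = 7.9073 for independent samples with unequal variances.
With t* = 1.302, the margin is 1.302 × 7.9073 = 10.2953.
x̄₁ − x̄₂ = 454 − 363 = 91.0000; the interval is 91.0000 ± 10.2953 = (80.7047, 101.2953).
The interval (80.7047, 101.2953) does not contain 0, so the difference is significant.

significant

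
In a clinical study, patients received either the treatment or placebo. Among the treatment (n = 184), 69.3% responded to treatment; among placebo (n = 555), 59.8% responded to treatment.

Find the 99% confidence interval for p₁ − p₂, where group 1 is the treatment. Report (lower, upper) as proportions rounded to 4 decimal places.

(-0.0077, 0.1977)

Each SE is √(p̂(1−p̂)/n): √(0.6930·0.3070/184) = 0.03400 and √(0.5980·0.4020/555) = 0.02081.
SE(p̂₁ − p̂₂) = √(SE₁² + SE₂²) = √(0.001156 + 0.0004330561) = 0.03986, since the two samples are independent.
At 99% confidence z* = 2.576; margin = 2.576 × 0.03986 = 0.10268.
The difference is 0.6930 − 0.5980 = 0.0950, so the interval is 0.0950 ± 0.10268 = (-0.0077, 0.1977).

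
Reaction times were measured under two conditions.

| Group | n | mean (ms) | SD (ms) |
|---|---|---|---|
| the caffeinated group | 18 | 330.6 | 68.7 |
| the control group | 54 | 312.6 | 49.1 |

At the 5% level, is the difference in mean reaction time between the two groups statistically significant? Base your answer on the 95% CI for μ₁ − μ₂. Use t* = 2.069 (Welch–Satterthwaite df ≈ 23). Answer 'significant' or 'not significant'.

not significant

Per-group SEs: s₁/√n₁ = 68.7/√18 = 16.1927, s₂/√n₂ = 49.1/√54 = 6.6817.
Unpooled SE of the difference: √(262.20353329 + 44.64511489) = 17.5171.
Margin of error = t* · SE = 2.069 × 17.5171 = 36.2429.
x̄₁ − x̄₂ = 330.6 − 312.6 = 18.0000.
CI: 18.0000 ± 36.2429 = (-18.2429, 54.2429).
The interval (-18.2429, 54.2429) contains 0, so the difference is not significant.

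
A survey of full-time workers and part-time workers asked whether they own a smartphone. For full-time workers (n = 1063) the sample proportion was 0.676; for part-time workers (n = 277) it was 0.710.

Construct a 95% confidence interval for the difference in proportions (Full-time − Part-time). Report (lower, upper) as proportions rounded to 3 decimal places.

Each SE is √(p̂(1−p̂)/n): √(0.6760·0.3240/1063) = 0.01435 and √(0.7100·0.2900/277) = 0.02726.
SE(p̂₁ − p̂₂) = √(SE₁² + SE₂²) = √(0.0002059225 + 0.0007431076) = 0.03081, since the two samples are independent.
At 95% confidence z* = 1.960; margin = 1.960 × 0.03081 = 0.06039.
The difference is 0.6760 − 0.7100 = -0.0340, so the interval is -0.0340 ± 0.06039 = (-0.094, 0.026).

(-0.094, 0.026)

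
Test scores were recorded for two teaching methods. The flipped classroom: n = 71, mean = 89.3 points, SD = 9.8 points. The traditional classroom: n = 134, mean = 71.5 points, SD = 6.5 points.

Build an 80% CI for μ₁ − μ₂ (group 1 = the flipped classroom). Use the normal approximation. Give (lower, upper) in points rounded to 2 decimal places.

(16.14, 19.46)

Standard errors of each mean: 9.8/√71 = 1.1630 and 6.5/√134 = 0.5615.
SE(x̄₁ − x̄₂) = √(1.1630² + 0.5615²) = 1.2915 for independent samples with unequal variances.
With z* = 1.282, the margin is 1.282 × 1.2915 = 1.6557.
x̄₁ − x̄₂ = 89.3 − 71.5 = 17.8000; the interval is 17.8000 ± 1.6557 = (16.14, 19.46).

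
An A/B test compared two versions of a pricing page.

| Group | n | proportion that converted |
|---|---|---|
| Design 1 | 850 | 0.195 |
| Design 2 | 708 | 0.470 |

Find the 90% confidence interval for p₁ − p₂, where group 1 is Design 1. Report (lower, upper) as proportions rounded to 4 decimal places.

(-0.3131, -0.2369)

SE₁ = √(p̂₁(1−p̂₁)/n₁) = √(0.1950·0.8050/850) = 0.01359; SE₂ = √(0.4700·0.5300/708) = 0.01876.
Independent samples: SE of the difference = √(SE₁² + SE₂²) = √(0.0001846881 + 0.0003519376) = 0.02317.
z* for 90% confidence is 1.645, so the margin of error is 1.645 × 0.02317 = 0.03811.
Point estimate p̂₁ − p̂₂ = 0.1950 − 0.4700 = -0.2750.
-0.2750 ± 0.03811 → (-0.3131, -0.2369).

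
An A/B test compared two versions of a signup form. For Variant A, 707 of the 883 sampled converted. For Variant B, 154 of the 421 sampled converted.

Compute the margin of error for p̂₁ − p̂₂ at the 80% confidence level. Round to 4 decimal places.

p̂₁ = 707/883 = 0.8007 and p̂₂ = 154/421 = 0.3658.
SE₁ = √(p̂₁(1−p̂₁)/n₁) = √(0.8007·0.1993/883) = 0.01344; SE₂ = √(0.3658·0.6342/421) = 0.02347.
Independent samples: SE of the difference = √(SE₁² + SE₂²) = √(0.0001806336 + 0.0005508409) = 0.02705.
z* for 80% confidence is 1.282, so the margin of error is 1.282 × 0.02705 = 0.03468.

0.0347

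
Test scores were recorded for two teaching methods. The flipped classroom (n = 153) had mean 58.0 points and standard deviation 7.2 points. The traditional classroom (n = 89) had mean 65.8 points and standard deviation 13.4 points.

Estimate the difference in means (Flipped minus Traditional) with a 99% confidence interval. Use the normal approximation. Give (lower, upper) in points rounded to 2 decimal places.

Standard errors of each mean: 7.2/√153 = 0.5821 and 13.4/√89 = 1.4204.
SE(x̄₁ − x̄₂) = √(0.5821² + 1.4204²) = 1.5350 for independent samples with unequal variances.
With z* = 2.576, the margin is 2.576 × 1.5350 = 3.9542.
x̄₁ − x̄₂ = 58.0 − 65.8 = -7.8000; the interval is -7.8000 ± 3.9542 = (-11.75, -3.85).

(-11.75, -3.85)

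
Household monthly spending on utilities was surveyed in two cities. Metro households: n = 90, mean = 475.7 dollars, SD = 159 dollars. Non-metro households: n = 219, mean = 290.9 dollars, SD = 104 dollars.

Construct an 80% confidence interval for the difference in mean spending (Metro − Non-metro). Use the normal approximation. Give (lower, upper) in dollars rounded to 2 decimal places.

Standard errors of each mean: 159/√90 = 16.7601 and 104/√219 = 7.0277.
SE(x̄₁ − x̄₂) = √(16.7601² + 7.0277²) = 18.1739 for independent samples with unequal variances.
With z* = 1.282, the margin is 1.282 × 18.1739 = 23.2989.
x̄₁ − x̄₂ = 475.7 − 290.9 = 184.8000; the interval is 184.8000 ± 23.2989 = (161.50, 208.10).

(161.50, 208.10)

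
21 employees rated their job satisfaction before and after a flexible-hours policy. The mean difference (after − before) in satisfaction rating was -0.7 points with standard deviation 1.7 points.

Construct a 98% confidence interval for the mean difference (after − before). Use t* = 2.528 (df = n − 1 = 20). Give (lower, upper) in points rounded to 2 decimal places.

(-1.64, 0.24)

Paired design: SE = s_d/√n = 1.7/√21 = 0.3710.
t* = 2.528; margin of error = 2.528 × 0.3710 = 0.9379.
-0.7 ± 0.9379 → (-1.64, 0.24).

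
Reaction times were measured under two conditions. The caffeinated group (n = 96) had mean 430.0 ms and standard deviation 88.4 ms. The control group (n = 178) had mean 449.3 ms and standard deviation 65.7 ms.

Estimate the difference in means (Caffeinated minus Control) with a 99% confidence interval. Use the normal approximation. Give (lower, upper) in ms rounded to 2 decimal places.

(-45.78, 7.18)

Standard errors of each mean: 88.4/√96 = 9.0223 and 65.7/√178 = 4.9244.
SE(x̄₁ − x̄₂) = √(9.0223² + 4.9244²) = 10.2787 for independent samples with unequal variances.
With z* = 2.576, the margin is 2.576 × 10.2787 = 26.4779.
x̄₁ − x̄₂ = 430.0 − 449.3 = -19.3000; the interval is -19.3000 ± 26.4779 = (-45.78, 7.18).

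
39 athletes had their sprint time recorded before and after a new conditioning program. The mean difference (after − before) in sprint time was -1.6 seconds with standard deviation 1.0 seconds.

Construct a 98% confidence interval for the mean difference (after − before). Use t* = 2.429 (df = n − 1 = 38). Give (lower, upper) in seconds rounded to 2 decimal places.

This is a matched-pairs design, so SE = s_d/√n = 1.0/√39 = 0.1601.
Margin = 2.429 × 0.1601 = 0.3889; the interval is -1.6 ± 0.3889 = (-1.99, -1.21).

(-1.99, -1.21)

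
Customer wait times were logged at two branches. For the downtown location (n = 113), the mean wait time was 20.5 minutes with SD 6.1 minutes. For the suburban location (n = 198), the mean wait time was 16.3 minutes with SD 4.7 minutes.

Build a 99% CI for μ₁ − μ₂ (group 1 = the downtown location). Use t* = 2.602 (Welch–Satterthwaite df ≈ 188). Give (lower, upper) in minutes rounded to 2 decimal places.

(2.47, 5.93)

Standard errors of each mean: 6.1/√113 = 0.5738 and 4.7/√198 = 0.3340.
SE(x̄₁ − x̄₂) = √(0.5738² + 0.3340²) = 0.6639 for independent samples with unequal variances.
With t* = 2.602, the margin is 2.602 × 0.6639 = 1.7275.
x̄₁ − x̄₂ = 20.5 − 16.3 = 4.2000; the interval is 4.2000 ± 1.7275 = (2.47, 5.93).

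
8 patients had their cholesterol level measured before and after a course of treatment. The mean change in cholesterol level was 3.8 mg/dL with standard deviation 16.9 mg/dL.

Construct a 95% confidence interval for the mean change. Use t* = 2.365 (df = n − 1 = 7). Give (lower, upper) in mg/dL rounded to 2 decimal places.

(-10.33, 17.93)

Paired design: SE = s_d/√n = 16.9/√8 = 5.9751.
t* = 2.365; margin of error = 2.365 × 5.9751 = 14.1311.
3.8 ± 14.1311 → (-10.33, 17.93).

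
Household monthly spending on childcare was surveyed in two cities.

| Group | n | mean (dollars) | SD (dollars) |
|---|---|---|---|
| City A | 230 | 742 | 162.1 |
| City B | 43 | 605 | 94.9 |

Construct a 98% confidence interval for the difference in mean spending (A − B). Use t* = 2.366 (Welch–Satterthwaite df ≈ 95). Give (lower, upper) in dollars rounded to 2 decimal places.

(94.43, 179.57)

Per-group SEs: s₁/√n₁ = 162.1/√230 = 10.6886, s₂/√n₂ = 94.9/√43 = 14.4721.
Unpooled SE of the difference: √(114.24616996 + 209.44167841) = 17.9913.
Margin of error = t* · SE = 2.366 × 17.9913 = 42.5674.
x̄₁ − x̄₂ = 742 − 605 = 137.0000.
CI: 137.0000 ± 42.5674 = (94.43, 179.57).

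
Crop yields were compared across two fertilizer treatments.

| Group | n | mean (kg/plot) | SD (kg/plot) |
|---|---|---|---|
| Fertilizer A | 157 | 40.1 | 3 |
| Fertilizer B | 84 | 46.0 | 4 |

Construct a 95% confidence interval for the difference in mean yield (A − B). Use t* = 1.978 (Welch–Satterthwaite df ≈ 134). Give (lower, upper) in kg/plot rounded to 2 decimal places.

Per-group SEs: s₁/√n₁ = 3/√157 = 0.2394, s₂/√n₂ = 4/√84 = 0.4364.
Unpooled SE of the difference: √(0.05731236 + 0.19044496) = 0.4978.
Margin of error = t* · SE = 1.978 × 0.4978 = 0.9846.
x̄₁ − x̄₂ = 40.1 − 46.0 = -5.9000.
CI: -5.9000 ± 0.9846 = (-6.88, -4.92).

(-6.88, -4.92)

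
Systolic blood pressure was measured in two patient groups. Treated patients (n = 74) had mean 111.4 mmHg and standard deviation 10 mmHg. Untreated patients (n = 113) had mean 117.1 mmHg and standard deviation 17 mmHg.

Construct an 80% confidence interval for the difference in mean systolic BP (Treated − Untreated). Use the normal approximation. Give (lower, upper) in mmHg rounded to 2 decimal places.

(-8.23, -3.17)

Standard errors of each mean: 10/√74 = 1.1625 and 17/√113 = 1.5992.
SE(x̄₁ − x̄₂) = √(1.1625² + 1.5992²) = 1.9771 for independent samples with unequal variances.
With z* = 1.282, the margin is 1.282 × 1.9771 = 2.5346.
x̄₁ − x̄₂ = 111.4 − 117.1 = -5.7000; the interval is -5.7000 ± 2.5346 = (-8.23, -3.17).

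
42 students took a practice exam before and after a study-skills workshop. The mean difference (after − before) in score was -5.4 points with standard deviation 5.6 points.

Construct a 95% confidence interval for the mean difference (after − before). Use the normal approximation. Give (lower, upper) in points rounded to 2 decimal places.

(-7.09, -3.71)

Paired design: SE = s_d/√n = 5.6/√42 = 0.8641.
z* = 1.960; margin of error = 1.960 × 0.8641 = 1.6936.
-5.4 ± 1.6936 → (-7.09, -3.71).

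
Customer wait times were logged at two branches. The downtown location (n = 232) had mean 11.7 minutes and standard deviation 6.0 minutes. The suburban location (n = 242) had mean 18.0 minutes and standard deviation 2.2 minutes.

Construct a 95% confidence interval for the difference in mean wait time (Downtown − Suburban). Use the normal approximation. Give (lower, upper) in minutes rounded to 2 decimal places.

Per-group SEs: s₁/√n₁ = 6.0/√232 = 0.3939, s₂/√n₂ = 2.2/√242 = 0.1414.
Unpooled SE of the difference: √(0.15515721 + 0.01999396) = 0.4185.
Margin of error = z* · SE = 1.960 × 0.4185 = 0.8203.
x̄₁ − x̄₂ = 11.7 − 18.0 = -6.3000.
CI: -6.3000 ± 0.8203 = (-7.12, -5.48).

(-7.12, -5.48)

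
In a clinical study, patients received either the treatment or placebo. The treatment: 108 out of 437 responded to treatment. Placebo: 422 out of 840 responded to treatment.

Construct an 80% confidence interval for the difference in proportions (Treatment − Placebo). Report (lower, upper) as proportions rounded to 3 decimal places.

(-0.290, -0.221)

p̂₁ = 108/437 = 0.2471 and p̂₂ = 422/840 = 0.5024.
SE₁ = √(p̂₁(1−p̂₁)/n₁) = √(0.2471·0.7529/437) = 0.02063; SE₂ = √(0.5024·0.4976/840) = 0.01725.
Independent samples: SE of the difference = √(SE₁² + SE₂²) = √(0.0004255969 + 0.0002975625) = 0.02689.
z* for 80% confidence is 1.282, so the margin of error is 1.282 × 0.02689 = 0.03447.
Point estimate p̂₁ − p̂₂ = 0.2471 − 0.5024 = -0.2553.
-0.2553 ± 0.03447 → (-0.290, -0.221).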